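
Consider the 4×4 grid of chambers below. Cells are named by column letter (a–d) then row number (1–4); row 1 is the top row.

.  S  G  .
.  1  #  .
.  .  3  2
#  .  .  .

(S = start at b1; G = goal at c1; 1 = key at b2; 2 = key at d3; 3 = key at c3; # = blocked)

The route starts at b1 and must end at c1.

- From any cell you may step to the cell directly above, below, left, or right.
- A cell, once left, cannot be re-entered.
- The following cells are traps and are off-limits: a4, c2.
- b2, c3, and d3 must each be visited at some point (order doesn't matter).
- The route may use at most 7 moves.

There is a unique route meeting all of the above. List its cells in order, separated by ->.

Any route must reach b2, c3, and d3 and still end at c1 within 7 moves, so the order of the required stops is forced.
Route from b1: down 2 to b3, right 2 to d3, up 2 to d1, left 1 to c1 — 7 moves in all.
Check: all required cells visited; 7 ≤ 7 moves.

b1 -> b2 -> b3 -> c3 -> d3 -> d2 -> d1 -> c1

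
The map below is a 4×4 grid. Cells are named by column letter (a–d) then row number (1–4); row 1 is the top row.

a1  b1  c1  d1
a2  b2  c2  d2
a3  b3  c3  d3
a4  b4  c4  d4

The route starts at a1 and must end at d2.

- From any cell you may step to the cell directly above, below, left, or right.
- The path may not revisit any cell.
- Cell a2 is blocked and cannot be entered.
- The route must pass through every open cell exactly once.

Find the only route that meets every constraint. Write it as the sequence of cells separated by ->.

a1 -> b1 -> b2 -> b3 -> a3 -> a4 -> b4 -> c4 -> d4 -> d3 -> c3 -> c2 -> c1 -> d1 -> d2

Need to visit all 15 open cells exactly once, starting at a1 and ending at d2.
Cell d1 has only two open neighbours (d2 and c1), so the path must pass straight through it: one of those is the cell it's entered from and the other is where it exits.
Route from a1: right 1 to b1, down 2 to b3, left 1 to a3, down 1 to a4, right 3 to d4, up 1 to d3, left 1 to c3, up 2 to c1, right 1 to d1, down 1 to d2 — 14 moves in all.
Check: all 15 open cells covered.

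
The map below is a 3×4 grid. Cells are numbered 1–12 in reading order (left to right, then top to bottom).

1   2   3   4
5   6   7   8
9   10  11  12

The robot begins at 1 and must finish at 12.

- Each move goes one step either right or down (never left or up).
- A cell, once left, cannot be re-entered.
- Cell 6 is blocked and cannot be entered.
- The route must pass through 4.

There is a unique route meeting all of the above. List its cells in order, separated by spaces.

Moves only go right or down, so the column and row indices never decrease.
Route from 1: right 3 to 4, down 2 to 12 — 5 moves in all.
Check: all required cells visited.

1 2 3 4 8 12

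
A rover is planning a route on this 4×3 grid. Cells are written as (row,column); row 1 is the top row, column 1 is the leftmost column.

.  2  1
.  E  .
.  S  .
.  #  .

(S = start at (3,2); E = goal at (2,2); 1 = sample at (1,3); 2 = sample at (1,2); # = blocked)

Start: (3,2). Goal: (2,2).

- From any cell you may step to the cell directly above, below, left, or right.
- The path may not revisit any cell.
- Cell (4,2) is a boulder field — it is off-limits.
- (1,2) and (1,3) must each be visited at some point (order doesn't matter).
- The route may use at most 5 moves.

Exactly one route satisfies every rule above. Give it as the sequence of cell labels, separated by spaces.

(3,2) (3,3) (2,3) (1,3) (1,2) (2,2)

Any route must reach (1,2) and (1,3) and still end at (2,2) within 5 moves, so the order of the required stops is forced.
Route from (3,2): right 1 to (3,3), up 2 to (1,3), left 1 to (1,2), down 1 to (2,2) — 5 moves in all.
Check: all required cells visited; 5 ≤ 5 moves.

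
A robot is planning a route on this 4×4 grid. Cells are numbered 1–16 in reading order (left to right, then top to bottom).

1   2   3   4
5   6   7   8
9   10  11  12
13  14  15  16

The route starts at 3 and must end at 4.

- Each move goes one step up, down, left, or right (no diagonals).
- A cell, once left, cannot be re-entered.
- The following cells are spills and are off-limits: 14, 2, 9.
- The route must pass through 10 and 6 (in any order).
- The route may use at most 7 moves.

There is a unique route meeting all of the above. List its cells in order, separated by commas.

The budget equals the shortest possible length, so every move has to be on a shortest route through the required cells.
Route from 3: down 1 to 7, left 1 to 6, down 1 to 10, right 2 to 12, up 2 to 4 — 7 moves in all.
Check: all required cells visited; 7 ≤ 7 moves.

3, 7, 6, 10, 11, 12, 8, 4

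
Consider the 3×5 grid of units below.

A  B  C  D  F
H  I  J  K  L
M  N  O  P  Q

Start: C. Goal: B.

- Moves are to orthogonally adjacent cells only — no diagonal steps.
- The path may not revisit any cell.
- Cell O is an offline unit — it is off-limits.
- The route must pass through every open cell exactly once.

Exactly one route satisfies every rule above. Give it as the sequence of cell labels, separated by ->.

Need to visit all 14 open cells exactly once, starting at C and ending at B.
Cell Q has only two open neighbours (L and P), so the path must pass straight through it: one of those is the cell it's entered from and the other is where it exits.
Route from C: 2× right (reaching F), 2× down (reaching Q), left to P, up to K, 2× left (reaching I), down to N, left to M, 2× up (reaching A), right to B — 13 moves in all.
Check: all 14 open cells covered.

C -> D -> F -> L -> Q -> P -> K -> J -> I -> N -> M -> H -> A -> B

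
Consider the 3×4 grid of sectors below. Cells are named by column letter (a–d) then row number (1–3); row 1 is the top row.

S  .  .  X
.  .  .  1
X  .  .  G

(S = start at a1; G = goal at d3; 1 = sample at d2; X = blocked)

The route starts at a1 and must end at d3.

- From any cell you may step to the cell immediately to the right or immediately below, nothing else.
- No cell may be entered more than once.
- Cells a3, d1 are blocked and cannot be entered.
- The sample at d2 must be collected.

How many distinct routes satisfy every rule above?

3

A right/down-only route from a1 to d3 makes exactly 2 down-moves and 3 right-moves in some order.
With no other constraints that would be C(5,2) = 10 routes.
Split at d2 and multiply the segment counts (each segment already excludes blocked cells): a1→d2: 3; d2→d3: 1; product = 3.
That gives 3 routes.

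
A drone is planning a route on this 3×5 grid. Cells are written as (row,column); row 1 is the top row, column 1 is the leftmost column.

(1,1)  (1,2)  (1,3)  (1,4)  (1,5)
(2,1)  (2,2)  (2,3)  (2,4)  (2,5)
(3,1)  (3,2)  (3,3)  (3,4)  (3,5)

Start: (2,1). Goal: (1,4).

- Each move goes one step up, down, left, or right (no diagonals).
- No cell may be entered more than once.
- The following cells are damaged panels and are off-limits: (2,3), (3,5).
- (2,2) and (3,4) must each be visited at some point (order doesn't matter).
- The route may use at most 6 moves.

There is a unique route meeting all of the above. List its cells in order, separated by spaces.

(2,1) (2,2) (3,2) (3,3) (3,4) (2,4) (1,4)

The 6-move cap with required stops at (2,2), (3,4) leaves no slack for detours.
Route from (2,1): right to (2,2), down to (3,2), 2× right (reaching (3,4)), 2× up (reaching (1,4)) — 6 moves in all.
Check: all required cells visited; 6 ≤ 6 moves.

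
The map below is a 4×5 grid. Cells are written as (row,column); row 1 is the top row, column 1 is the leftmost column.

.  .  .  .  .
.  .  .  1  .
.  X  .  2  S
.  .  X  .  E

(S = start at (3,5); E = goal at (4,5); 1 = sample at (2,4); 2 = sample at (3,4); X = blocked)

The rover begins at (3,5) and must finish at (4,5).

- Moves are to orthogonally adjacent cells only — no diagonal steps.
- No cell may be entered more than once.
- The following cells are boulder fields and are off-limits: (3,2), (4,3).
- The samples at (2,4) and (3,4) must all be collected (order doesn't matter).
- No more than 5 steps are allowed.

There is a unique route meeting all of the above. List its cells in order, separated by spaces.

The 5-move cap with required stops at (2,4), (3,4) leaves no slack for detours.
Route from (3,5): up 1 to (2,5), left 1 to (2,4), down 2 to (4,4), right 1 to (4,5) — 5 moves in all.
Check: all required cells visited; 5 ≤ 5 moves.

(3,5) (2,5) (2,4) (3,4) (4,4) (4,5)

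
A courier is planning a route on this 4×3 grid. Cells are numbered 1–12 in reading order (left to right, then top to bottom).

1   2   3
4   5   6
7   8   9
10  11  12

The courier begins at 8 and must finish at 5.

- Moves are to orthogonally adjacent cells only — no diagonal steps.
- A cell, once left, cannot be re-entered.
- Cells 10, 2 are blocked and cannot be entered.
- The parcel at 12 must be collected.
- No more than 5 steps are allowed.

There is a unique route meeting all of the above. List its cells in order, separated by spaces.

8 11 12 9 6 5

Any route must reach 12 and still end at 5 within 5 moves, so the order of the required stops is forced.
Route from 8: down to 11, right to 12, 2× up (reaching 6), left to 5 — 5 moves in all.
Check: all required cells visited; 5 ≤ 5 moves.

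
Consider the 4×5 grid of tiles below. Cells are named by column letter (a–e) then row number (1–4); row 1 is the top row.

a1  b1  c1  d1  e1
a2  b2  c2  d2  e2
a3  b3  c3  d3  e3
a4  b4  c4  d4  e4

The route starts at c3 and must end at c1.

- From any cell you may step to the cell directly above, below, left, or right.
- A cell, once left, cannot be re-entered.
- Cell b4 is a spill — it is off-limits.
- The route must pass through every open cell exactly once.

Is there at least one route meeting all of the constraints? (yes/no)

Cell a4 has only one open neighbour but is neither the start nor the goal, so a Hamiltonian route would have to both enter and leave it through the same neighbour — impossible without revisiting.

no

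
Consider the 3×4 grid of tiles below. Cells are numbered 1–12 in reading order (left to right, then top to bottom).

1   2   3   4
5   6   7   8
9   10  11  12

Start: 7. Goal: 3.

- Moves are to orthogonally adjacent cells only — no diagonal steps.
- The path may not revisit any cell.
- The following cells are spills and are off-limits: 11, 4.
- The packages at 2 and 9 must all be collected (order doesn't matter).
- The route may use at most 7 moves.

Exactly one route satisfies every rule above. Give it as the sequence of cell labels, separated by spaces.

7 6 10 9 5 1 2 3

The 7-move cap with required stops at 2, 9 leaves no slack for detours.
Route from 7: left to 6, down to 10, left to 9, 2× up (reaching 1), 2× right (reaching 3) — 7 moves in all.
Check: all required cells visited; 7 ≤ 7 moves.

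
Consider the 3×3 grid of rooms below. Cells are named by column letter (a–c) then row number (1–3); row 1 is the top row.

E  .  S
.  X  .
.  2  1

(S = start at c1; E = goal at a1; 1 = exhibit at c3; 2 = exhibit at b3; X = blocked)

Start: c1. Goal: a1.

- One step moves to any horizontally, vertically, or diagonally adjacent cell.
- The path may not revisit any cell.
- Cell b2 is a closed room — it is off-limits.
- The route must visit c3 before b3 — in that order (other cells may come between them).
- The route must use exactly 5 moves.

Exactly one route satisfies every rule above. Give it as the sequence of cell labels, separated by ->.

c1 -> c2 -> c3 -> b3 -> a2 -> a1

The waypoints must appear in the order c3, b3, with no cell reused.
Route from c1: down 2 to c3, left 1 to b3, up-left 1 to a2, up 1 to a1 — 5 moves in all.
Check: order respected (1 at step 2, 2 at step 3); 5 moves as required.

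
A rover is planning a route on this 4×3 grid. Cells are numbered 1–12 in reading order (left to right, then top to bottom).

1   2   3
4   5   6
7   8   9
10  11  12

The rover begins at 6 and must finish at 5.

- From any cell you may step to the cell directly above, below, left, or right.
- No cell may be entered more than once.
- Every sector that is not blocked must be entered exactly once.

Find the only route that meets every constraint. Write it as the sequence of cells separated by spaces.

6 3 2 1 4 7 10 11 12 9 8 5

Need to visit all 12 open cells exactly once, starting at 6 and ending at 5.
Cell 12 has only two open neighbours (9 and 11), so the path must pass straight through it: one of those is the cell it's entered from and the other is where it exits.
Route from 6: up to 3, 2× left (reaching 1), 3× down (reaching 10), 2× right (reaching 12), up to 9, left to 8, up to 5 — 11 moves in all.
Check: all 12 open cells covered.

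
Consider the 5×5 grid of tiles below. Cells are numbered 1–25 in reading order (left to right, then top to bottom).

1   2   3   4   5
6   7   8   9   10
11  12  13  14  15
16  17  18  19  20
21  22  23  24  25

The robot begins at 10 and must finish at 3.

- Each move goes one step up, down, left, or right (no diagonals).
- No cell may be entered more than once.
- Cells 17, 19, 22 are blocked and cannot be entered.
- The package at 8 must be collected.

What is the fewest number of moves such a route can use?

Any route passes through 8 somewhere between 10 and 3. Summing Manhattan distances along the two legs (10 → 8 → 3) gives a lower bound of 2 + 1 = 3 moves.
A route of 3 moves achieves this: 10 → 9 → 8 → 3.
Since 3 matches the lower bound, it is optimal.

3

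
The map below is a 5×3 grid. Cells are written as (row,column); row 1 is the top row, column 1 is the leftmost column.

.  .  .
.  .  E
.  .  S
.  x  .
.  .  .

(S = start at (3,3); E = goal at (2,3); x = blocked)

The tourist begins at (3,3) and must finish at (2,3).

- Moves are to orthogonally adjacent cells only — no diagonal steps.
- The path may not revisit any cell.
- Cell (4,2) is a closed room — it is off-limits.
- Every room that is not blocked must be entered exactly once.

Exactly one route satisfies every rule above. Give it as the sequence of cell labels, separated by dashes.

Need to visit all 14 open cells exactly once, starting at (3,3) and ending at (2,3).
Cell (1,3) has only two open neighbours ((2,3) and (1,2)), so the path must pass straight through it: one of those is the cell it's entered from and the other is where it exits.
Route from (3,3): 2× down (reaching (5,3)), 2× left (reaching (5,1)), 2× up (reaching (3,1)), right to (3,2), up to (2,2), left to (2,1), up to (1,1), 2× right (reaching (1,3)), down to (2,3) — 13 moves in all.
Check: all 14 open cells covered.

(3,3) - (4,3) - (5,3) - (5,2) - (5,1) - (4,1) - (3,1) - (3,2) - (2,2) - (2,1) - (1,1) - (1,2) - (1,3) - (2,3)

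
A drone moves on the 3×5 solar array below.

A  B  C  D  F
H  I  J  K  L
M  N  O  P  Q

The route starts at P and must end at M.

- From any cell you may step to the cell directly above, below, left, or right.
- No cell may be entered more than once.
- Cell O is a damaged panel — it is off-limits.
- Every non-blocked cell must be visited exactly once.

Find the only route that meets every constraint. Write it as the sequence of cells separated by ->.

P -> Q -> L -> F -> D -> K -> J -> C -> B -> A -> H -> I -> N -> M

Need to visit all 14 open cells exactly once, starting at P and ending at M.
Cell A has only two open neighbours (H and B), so the path must pass straight through it: one of those is the cell it's entered from and the other is where it exits.
Route from P: right to Q, 2× up (reaching F), left to D, down to K, left to J, up to C, 2× left (reaching A), down to H, right to I, down to N, left to M — 13 moves in all.
Check: all 14 open cells covered.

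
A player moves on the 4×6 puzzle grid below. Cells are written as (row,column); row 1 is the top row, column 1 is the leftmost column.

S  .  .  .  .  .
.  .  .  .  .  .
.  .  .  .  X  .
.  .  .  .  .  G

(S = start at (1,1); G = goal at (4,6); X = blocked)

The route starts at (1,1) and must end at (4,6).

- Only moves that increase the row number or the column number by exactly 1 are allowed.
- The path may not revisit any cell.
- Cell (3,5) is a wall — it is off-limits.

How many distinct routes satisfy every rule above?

A right/down-only route from (1,1) to (4,6) makes exactly 3 down-moves and 5 right-moves in some order.
With no other constraints that would be C(8,3) = 56 routes.
Subtract routes through each blocked cell (inclusion–exclusion for overlaps): − through (3,5): 30 → 26.
That gives 26 routes.

26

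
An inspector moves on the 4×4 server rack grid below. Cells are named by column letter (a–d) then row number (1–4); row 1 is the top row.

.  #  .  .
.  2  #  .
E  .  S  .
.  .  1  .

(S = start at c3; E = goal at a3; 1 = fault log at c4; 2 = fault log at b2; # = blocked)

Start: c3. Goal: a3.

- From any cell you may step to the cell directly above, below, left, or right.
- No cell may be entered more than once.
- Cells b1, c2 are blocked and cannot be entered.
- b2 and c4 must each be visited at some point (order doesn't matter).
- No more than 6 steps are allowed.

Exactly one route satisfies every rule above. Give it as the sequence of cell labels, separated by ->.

c3 -> c4 -> b4 -> b3 -> b2 -> a2 -> a3

The 6-move cap with required stops at b2, c4 leaves no slack for detours.
Route from c3: down to c4, left to b4, 2× up (reaching b2), left to a2, down to a3 — 6 moves in all.
Check: all required cells visited; 6 ≤ 6 moves.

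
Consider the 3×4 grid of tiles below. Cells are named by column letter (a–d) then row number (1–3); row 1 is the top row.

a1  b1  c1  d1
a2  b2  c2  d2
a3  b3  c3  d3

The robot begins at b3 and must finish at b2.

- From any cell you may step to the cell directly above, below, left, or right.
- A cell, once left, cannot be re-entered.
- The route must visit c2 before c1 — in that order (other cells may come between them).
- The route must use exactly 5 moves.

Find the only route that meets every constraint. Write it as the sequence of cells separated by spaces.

The waypoints must appear in the order c2, c1, with no cell reused.
Route from b3: right to c3, 2× up (reaching c1), left to b1, down to b2 — 5 moves in all.
Check: order respected (c2 at step 2, c1 at step 3); 5 moves as required.

b3 c3 c2 c1 b1 b2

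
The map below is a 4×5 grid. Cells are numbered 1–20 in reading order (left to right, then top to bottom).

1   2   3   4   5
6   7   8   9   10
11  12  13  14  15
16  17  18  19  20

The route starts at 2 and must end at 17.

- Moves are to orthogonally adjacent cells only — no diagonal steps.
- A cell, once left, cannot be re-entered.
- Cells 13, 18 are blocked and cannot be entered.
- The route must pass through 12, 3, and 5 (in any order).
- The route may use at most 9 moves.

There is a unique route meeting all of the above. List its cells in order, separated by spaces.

The 9-move cap with required stops at 12, 3, 5 leaves no slack for detours.
Route from 2: right 3 to 5, down 1 to 10, left 3 to 7, down 2 to 17 — 9 moves in all.
Check: all required cells visited; 9 ≤ 9 moves.

2 3 4 5 10 9 8 7 12 17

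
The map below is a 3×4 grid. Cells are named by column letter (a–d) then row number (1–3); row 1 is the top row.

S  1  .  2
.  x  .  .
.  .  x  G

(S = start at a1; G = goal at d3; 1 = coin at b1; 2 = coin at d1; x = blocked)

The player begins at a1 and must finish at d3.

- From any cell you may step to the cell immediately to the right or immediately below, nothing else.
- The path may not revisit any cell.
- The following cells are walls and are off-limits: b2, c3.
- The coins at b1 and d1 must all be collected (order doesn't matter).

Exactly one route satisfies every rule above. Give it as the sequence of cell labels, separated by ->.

a1 -> b1 -> c1 -> d1 -> d2 -> d3

Moves only go right or down, so the column and row indices never decrease.
Route from a1: right 3 to d1, down 2 to d3 — 5 moves in all.
Check: all required cells visited.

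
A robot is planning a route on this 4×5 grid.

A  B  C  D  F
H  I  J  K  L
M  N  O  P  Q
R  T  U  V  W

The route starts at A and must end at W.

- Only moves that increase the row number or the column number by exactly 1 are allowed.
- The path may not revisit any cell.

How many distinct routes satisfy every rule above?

A right/down-only route from A to W makes exactly 3 down-moves and 4 right-moves in some order.
With no other constraints that would be C(7,3) = 35 routes.
That gives 35 routes.

35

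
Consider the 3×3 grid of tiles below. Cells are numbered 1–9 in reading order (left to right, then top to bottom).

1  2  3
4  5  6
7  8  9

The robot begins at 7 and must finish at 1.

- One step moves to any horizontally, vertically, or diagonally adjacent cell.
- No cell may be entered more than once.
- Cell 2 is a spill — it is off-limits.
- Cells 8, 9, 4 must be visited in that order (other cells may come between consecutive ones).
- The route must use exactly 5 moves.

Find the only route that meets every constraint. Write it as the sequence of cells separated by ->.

The waypoints must appear in the order 8, 9, 4, with no cell reused.
Route from 7: right 2 to 9, up-left 1 to 5, left 1 to 4, up 1 to 1 — 5 moves in all.
Check: order respected (8 at step 1, 9 at step 2, 4 at step 4); 5 moves as required.

7 -> 8 -> 9 -> 5 -> 4 -> 1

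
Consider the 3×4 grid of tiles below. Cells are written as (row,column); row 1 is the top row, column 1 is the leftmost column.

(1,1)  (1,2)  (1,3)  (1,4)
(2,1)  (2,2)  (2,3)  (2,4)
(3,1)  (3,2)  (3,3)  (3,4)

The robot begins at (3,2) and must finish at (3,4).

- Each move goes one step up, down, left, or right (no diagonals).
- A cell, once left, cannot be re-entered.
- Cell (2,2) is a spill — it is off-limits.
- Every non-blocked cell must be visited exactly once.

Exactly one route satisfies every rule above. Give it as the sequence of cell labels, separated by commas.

(3,2), (3,1), (2,1), (1,1), (1,2), (1,3), (1,4), (2,4), (2,3), (3,3), (3,4)

Need to visit all 11 open cells exactly once, starting at (3,2) and ending at (3,4).
Route from (3,2): left to (3,1), 2× up (reaching (1,1)), 3× right (reaching (1,4)), down to (2,4), left to (2,3), down to (3,3), right to (3,4) — 10 moves in all.
Check: all 11 open cells covered.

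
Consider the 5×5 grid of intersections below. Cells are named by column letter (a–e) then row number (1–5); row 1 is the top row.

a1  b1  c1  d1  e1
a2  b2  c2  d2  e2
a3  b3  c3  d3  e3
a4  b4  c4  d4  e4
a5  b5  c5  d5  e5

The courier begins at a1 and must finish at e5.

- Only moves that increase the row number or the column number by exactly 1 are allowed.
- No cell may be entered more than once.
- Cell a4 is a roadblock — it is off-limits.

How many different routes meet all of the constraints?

65

A right/down-only route from a1 to e5 makes exactly 4 down-moves and 4 right-moves in some order.
With no other constraints that would be C(8,4) = 70 routes.
Subtract routes through each blocked cell (inclusion–exclusion for overlaps): − through a4: 5 → 65.
That gives 65 routes.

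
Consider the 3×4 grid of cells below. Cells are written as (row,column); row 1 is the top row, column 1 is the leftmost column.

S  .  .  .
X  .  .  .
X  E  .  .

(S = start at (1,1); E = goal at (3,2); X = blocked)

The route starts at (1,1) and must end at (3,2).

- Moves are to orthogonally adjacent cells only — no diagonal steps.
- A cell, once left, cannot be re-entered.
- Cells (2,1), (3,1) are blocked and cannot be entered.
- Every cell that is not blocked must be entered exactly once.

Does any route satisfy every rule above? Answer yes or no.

yes

One route that works: (1,1) → (1,2) → (2,2) → (2,3) → (1,3) → (1,4) → (2,4) → (3,4) → (3,3) → (3,2).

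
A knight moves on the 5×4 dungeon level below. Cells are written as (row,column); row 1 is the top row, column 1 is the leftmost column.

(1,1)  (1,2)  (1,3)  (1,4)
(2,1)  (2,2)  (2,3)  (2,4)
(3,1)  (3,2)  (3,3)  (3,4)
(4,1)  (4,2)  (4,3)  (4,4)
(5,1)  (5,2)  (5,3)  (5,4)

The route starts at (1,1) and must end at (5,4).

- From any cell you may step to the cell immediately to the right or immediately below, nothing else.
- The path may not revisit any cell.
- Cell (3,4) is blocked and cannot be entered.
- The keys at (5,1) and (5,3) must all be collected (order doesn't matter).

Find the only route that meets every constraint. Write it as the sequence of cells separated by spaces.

Moves only go right or down, so the column and row indices never decrease.
Route from (1,1): 4× down (reaching (5,1)), 3× right (reaching (5,4)) — 7 moves in all.
Check: all required cells visited.

(1,1) (2,1) (3,1) (4,1) (5,1) (5,2) (5,3) (5,4)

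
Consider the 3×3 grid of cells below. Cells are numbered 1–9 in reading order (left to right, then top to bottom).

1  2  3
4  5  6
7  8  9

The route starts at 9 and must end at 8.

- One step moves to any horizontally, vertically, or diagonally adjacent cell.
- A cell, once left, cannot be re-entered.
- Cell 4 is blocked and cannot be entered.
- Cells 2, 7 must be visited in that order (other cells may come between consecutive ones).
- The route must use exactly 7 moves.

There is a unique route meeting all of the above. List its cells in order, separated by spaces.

The waypoints must appear in the order 2, 7, with no cell reused.
Route from 9: 2× up (reaching 3), 2× left (reaching 1), down-right to 5, down-left to 7, right to 8 — 7 moves in all.
Check: order respected (2 at step 3, 7 at step 6); 7 moves as required.

9 6 3 2 1 5 7 8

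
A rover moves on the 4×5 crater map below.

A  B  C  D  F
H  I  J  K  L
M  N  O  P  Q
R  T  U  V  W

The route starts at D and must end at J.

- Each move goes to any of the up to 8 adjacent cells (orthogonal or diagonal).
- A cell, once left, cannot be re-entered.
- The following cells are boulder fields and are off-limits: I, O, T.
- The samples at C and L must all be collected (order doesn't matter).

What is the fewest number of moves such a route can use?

Any route passes through C and L in some order between D and J. Summing Chebyshev distances along each leg and taking the cheapest ordering (D → L → C → J) gives a lower bound of 1 + 2 + 1 = 4 moves.
A route of 4 moves achieves this: D → L → K → C → J.
Since 4 matches the lower bound, it is optimal.

4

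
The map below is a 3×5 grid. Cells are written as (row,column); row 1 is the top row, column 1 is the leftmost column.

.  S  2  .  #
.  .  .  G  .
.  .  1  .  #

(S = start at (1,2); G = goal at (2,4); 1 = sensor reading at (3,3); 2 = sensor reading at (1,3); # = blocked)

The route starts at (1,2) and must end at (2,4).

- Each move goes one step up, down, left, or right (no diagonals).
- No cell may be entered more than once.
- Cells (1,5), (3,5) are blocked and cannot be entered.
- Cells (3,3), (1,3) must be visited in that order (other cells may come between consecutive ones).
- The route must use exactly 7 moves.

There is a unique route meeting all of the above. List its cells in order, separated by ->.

(1,2) -> (2,2) -> (3,2) -> (3,3) -> (2,3) -> (1,3) -> (1,4) -> (2,4)

The waypoints must appear in the order (3,3), (1,3), with no cell reused.
Route from (1,2): down 2 to (3,2), right 1 to (3,3), up 2 to (1,3), right 1 to (1,4), down 1 to (2,4) — 7 moves in all.
Check: order respected (1 at step 3, 2 at step 5); 7 moves as required.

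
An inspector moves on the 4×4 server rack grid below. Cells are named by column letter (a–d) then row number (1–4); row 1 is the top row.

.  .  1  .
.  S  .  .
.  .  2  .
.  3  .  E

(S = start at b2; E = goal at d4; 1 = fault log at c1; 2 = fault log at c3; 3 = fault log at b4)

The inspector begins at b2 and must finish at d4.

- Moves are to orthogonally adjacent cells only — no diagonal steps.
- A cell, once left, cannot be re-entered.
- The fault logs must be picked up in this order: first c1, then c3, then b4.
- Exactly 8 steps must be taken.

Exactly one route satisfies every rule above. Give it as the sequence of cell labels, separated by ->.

The waypoints must appear in the order c1, c3, b4, with no cell reused.
Route from b2: up 1 to b1, right 1 to c1, down 2 to c3, left 1 to b3, down 1 to b4, right 2 to d4 — 8 moves in all.
Check: order respected (1 at step 2, 2 at step 4, 3 at step 6); 8 moves as required.

b2 -> b1 -> c1 -> c2 -> c3 -> b3 -> b4 -> c4 -> d4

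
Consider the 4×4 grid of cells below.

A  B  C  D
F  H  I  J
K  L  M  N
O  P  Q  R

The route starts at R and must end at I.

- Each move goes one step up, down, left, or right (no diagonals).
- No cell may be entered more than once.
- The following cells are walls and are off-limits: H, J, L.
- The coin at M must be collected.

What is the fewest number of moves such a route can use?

Any route passes through M somewhere between R and I. Summing Manhattan distances along the two legs (R → M → I) gives a lower bound of 2 + 1 = 3 moves.
A route of 3 moves achieves this: R → N → M → I.
Since 3 matches the lower bound, it is optimal.

3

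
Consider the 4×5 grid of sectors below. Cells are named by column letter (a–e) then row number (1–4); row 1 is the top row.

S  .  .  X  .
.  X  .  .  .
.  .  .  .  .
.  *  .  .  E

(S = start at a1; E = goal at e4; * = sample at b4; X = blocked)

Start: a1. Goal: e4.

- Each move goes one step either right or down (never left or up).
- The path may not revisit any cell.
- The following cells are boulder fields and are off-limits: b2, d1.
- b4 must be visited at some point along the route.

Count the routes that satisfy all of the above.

A right/down-only route from a1 to e4 makes exactly 3 down-moves and 4 right-moves in some order.
With no other constraints that would be C(7,3) = 35 routes.
Split at b4 and multiply the segment counts (each segment already excludes blocked cells): a1→b4: 2; b4→e4: 1; product = 2.
That gives 2 routes.

2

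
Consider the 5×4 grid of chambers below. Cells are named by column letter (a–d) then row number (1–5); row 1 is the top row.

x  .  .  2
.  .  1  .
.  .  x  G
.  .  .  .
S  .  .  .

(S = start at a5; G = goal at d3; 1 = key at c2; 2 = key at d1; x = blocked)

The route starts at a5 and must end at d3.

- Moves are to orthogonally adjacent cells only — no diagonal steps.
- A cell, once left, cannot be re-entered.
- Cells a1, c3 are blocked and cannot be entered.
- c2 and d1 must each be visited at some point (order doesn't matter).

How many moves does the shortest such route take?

Any route passes through c2 and d1 in some order between a5 and d3. Summing Manhattan distances along each leg and taking the cheapest ordering (a5 → c2 → d1 → d3) gives a lower bound of 5 + 2 + 2 = 9 moves.
A route of 9 moves achieves this: a5 → a4 → a3 → a2 → b2 → c2 → c1 → d1 → d2 → d3.
Since 9 matches the lower bound, it is optimal.

9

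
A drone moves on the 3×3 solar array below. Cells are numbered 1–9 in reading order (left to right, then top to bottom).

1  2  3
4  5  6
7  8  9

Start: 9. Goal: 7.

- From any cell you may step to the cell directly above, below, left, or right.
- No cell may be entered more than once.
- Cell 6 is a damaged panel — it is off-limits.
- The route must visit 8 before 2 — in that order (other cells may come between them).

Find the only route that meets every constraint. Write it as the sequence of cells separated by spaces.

The waypoints must appear in the order 8, 2, with no cell reused.
Route from 9: left to 8, 2× up (reaching 2), left to 1, 2× down (reaching 7) — 6 moves in all.
Check: order respected (8 at step 1, 2 at step 3).

9 8 5 2 1 4 7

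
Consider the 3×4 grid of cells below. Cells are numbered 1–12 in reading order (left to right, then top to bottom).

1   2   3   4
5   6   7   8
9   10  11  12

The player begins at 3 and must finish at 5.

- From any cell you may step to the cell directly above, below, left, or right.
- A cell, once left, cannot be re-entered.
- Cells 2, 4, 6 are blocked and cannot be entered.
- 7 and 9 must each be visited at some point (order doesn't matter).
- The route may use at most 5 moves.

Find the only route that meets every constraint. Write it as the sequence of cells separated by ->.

3 -> 7 -> 11 -> 10 -> 9 -> 5

Any route must reach 7 and 9 and still end at 5 within 5 moves, so the order of the required stops is forced.
Route from 3: 2× down (reaching 11), 2× left (reaching 9), up to 5 — 5 moves in all.
Check: all required cells visited; 5 ≤ 5 moves.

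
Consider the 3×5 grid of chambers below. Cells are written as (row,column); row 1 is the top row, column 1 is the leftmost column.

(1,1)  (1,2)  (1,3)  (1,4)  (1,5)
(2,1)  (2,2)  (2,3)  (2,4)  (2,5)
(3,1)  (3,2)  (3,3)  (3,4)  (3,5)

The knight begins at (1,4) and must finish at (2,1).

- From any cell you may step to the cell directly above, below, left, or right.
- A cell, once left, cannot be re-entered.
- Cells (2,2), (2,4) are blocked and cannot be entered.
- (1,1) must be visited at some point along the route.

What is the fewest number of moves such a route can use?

4

Any route passes through (1,1) somewhere between (1,4) and (2,1). Summing Manhattan distances along the two legs ((1,4) → (1,1) → (2,1)) gives a lower bound of 3 + 1 = 4 moves.
A route of 4 moves achieves this: (1,4) → (1,3) → (1,2) → (1,1) → (2,1).
Since 4 matches the lower bound, it is optimal.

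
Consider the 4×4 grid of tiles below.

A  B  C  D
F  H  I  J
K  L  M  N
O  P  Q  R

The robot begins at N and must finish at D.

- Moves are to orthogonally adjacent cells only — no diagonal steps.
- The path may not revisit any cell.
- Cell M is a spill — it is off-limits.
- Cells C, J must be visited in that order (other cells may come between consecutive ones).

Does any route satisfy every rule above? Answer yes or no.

One route that works: N → R → Q → P → L → H → B → C → I → J → D.

yes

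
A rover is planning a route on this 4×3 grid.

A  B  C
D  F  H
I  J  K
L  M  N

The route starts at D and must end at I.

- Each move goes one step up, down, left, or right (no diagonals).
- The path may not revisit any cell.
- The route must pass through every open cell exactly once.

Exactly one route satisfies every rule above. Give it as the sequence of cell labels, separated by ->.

Need to visit all 12 open cells exactly once, starting at D and ending at I.
Cell N has only two open neighbours (K and M), so the path must pass straight through it: one of those is the cell it's entered from and the other is where it exits.
Route from D: up to A, 2× right (reaching C), down to H, left to F, down to J, right to K, down to N, 2× left (reaching L), up to I — 11 moves in all.
Check: all 12 open cells covered.

D -> A -> B -> C -> H -> F -> J -> K -> N -> M -> L -> I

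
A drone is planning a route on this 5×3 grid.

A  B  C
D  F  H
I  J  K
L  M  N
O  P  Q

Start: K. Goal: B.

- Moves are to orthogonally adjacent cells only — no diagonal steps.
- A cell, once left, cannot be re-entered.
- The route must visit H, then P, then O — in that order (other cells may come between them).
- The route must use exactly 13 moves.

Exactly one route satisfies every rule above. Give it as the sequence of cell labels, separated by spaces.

The waypoints must appear in the order H, P, O, with no cell reused.
Route from K: up to H, left to F, 2× down (reaching M), right to N, down to Q, 2× left (reaching O), 4× up (reaching A), right to B — 13 moves in all.
Check: order respected (H at step 1, P at step 7, O at step 8); 13 moves as required.

K H F J M N Q P O L I D A B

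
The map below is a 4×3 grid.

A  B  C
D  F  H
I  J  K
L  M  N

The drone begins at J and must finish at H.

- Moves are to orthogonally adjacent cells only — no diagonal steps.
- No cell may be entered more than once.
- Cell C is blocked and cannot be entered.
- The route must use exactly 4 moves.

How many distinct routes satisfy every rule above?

2

Need simple routes of exactly 4 moves from J to H (Manhattan distance 2, so 1 moves are spent on a detour and 1 undoing it).
Enumerating: J M N K H | J I D F H.
That gives 2 routes.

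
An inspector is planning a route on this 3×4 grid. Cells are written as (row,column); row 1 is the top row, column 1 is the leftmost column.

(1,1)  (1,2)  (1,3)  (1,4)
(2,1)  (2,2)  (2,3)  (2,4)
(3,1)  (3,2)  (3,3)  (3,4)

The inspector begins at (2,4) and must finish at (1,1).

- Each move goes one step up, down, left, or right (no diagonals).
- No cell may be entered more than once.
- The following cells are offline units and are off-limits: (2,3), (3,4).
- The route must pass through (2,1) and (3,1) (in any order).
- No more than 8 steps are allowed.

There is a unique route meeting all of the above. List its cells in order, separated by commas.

The 8-move cap with required stops at (2,1), (3,1) leaves no slack for detours.
Route from (2,4): up to (1,4), 2× left (reaching (1,2)), 2× down (reaching (3,2)), left to (3,1), 2× up (reaching (1,1)) — 8 moves in all.
Check: all required cells visited; 8 ≤ 8 moves.

(2,4), (1,4), (1,3), (1,2), (2,2), (3,2), (3,1), (2,1), (1,1)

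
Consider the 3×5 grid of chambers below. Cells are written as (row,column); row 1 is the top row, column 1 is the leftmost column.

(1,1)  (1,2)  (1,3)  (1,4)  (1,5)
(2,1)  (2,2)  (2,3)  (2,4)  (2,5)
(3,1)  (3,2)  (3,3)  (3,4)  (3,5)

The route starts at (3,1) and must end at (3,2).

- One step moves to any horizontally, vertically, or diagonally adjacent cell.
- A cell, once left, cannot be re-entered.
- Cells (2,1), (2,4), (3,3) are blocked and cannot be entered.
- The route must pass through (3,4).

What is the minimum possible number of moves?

7

Any route passes through (3,4) somewhere between (3,1) and (3,2). Summing Chebyshev distances along the two legs ((3,1) → (3,4) → (3,2)) gives a lower bound of 3 + 2 = 5 moves.
The shortest route satisfying every rule uses 7 moves: (3,1) → (2,2) → (1,3) → (1,4) → (2,5) → (3,4) → (2,3) → (3,2).
The bound of 5 isn't tight here; checking systematically, no route of length 5 through 6 satisfies every constraint, so 7 is the minimum.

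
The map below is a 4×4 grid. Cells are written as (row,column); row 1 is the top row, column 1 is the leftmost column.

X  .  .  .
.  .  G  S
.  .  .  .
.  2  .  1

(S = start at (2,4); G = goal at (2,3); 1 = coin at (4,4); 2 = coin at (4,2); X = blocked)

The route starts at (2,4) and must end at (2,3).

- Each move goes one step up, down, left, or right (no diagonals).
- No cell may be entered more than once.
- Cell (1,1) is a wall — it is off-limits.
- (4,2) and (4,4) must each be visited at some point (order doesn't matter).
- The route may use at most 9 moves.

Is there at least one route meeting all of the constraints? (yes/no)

One route that works: (2,4) → (3,4) → (4,4) → (4,3) → (4,2) → (3,2) → (2,2) → (2,3).

yes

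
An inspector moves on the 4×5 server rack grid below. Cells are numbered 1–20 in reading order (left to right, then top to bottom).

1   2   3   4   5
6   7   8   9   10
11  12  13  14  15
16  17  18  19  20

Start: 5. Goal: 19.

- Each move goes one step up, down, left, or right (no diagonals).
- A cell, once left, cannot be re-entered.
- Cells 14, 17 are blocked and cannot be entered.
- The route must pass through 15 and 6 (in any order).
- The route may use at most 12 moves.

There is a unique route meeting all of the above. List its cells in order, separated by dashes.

Any route must reach 15 and 6 and still end at 19 within 12 moves, so the order of the required stops is forced.
Route from 5: left 4 to 1, down 1 to 6, right 4 to 10, down 2 to 20, left 1 to 19 — 12 moves in all.
Check: all required cells visited; 12 ≤ 12 moves.

5 - 4 - 3 - 2 - 1 - 6 - 7 - 8 - 9 - 10 - 15 - 20 - 19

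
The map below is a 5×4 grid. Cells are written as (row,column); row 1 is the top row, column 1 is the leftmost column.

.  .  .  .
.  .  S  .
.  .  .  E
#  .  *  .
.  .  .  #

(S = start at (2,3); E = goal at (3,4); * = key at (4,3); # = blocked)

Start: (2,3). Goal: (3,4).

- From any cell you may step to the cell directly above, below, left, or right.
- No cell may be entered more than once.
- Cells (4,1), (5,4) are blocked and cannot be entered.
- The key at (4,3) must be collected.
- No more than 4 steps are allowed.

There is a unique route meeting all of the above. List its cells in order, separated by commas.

(2,3), (3,3), (4,3), (4,4), (3,4)

The 4-move cap with required stops at (4,3) leaves no slack for detours.
Route from (2,3): 2× down (reaching (4,3)), right to (4,4), up to (3,4) — 4 moves in all.
Check: all required cells visited; 4 ≤ 4 moves.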